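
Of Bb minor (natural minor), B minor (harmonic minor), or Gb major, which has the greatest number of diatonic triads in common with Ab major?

Triads of Ab major: Ab (I), Bbm (ii), Cm (iii), Db (IV), Eb (V), Fm (vi), Gdim (vii°).
Bb minor (natural minor) shares 4: Ab, Bbm, Db, Fm.
B minor (harmonic minor) shares 0: none.
Gb major shares 2: Bbm, Db.
The most common triads (4) are shared with Bb minor.

Bb minor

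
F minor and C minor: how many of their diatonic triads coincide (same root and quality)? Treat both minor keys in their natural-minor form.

4

Diatonic triads of F minor (natural minor): F minor (i), G diminished (ii°), A♭ major (III), B♭ minor (iv), C minor (v), D♭ major (VI), E♭ major (VII).
Diatonic triads of C minor (natural minor): C minor (i), D diminished (ii°), E♭ major (III), F minor (iv), G minor (v), A♭ major (VI), B♭ major (VII).
Matching root and quality in both lists: F minor, A♭ major, C minor, E♭ major.
That gives 4 common triads.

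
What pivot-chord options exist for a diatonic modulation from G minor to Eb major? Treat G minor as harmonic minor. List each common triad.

Triads in G minor (harmonic minor): Gm (i), Adim (ii°), Bbaug (III+), Cm (iv), D (V), Eb (VI), F#dim (vii°).
Triads in Eb major: Eb (I), Fm (ii), Gm (iii), Ab (IV), Bb (V), Cm (vi), Ddim (vii°).
Shared triads with their functions: Gm (i in G minor, iii in Eb major); Cm (iv in G minor, vi in Eb major); Eb (VI in G minor, I in Eb major).

Gm, Cm, Eb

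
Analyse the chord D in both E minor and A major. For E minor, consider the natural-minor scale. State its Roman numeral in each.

VII in E minor; IV in A major

The scale of E minor (natural minor) is E F# G A B C D; D is degree 7, and the triad built there (D-F#-A) is major, so it is VII.
The scale of A major is A B C# D E F# G#; D is degree 4, and the triad built there (D-F#-A) is major, so it is IV.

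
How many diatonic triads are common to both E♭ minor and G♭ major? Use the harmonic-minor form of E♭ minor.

4

Diatonic triads of E♭ minor (harmonic minor): E♭m (i), Fdim (ii°), G♭aug (III+), A♭m (iv), B♭ (V), C♭ (VI), Ddim (vii°).
Diatonic triads of G♭ major: G♭ (I), A♭m (ii), B♭m (iii), C♭ (IV), D♭ (V), E♭m (vi), Fdim (vii°).
Matching root and quality in both lists: E♭m, Fdim, A♭m, C♭.
That gives 4 common triads.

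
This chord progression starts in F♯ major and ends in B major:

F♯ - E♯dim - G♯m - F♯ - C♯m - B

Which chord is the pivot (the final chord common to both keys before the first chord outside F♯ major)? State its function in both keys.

Chords diatonic to F♯ major: F♯, G♯m, A♯m, B, C♯, D♯m, E♯dim.
Reading the progression, the first chord not in that set is C♯m, so the modulation leaves F♯ major there.
The chord immediately before C♯m is F♯, which is diatonic to both keys: I in F♯ major and V in B major.

F♯ — I in F♯ major, V in B major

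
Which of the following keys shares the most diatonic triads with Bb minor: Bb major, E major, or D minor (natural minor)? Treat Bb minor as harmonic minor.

Bb major

Triads of Bb minor (harmonic minor): Bb minor (i), C diminished (ii°), Db augmented (III+), Eb minor (iv), F major (V), Gb major (VI), A diminished (vii°).
Bb major shares 2: F, Adim.
E major shares 0: none.
D minor (natural minor) shares 1: F.
The most common triads (2) are shared with Bb major.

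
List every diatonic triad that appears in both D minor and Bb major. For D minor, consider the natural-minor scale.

Dm, F, Gm, Bb

Triads in D minor (natural minor): Dm (i), Edim (ii°), F (III), Gm (iv), Am (v), Bb (VI), C (VII).
Triads in Bb major: Bb (I), Cm (ii), Dm (iii), Eb (IV), F (V), Gm (vi), Adim (vii°).
Shared triads with their functions: Dm (i in D minor, iii in Bb major); F (III in D minor, V in Bb major); Gm (iv in D minor, vi in Bb major); Bb (VI in D minor, I in Bb major).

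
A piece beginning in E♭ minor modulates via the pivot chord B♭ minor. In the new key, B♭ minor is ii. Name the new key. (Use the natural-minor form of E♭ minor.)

A♭ major

The numeral ii denotes a minor triad on scale degree 2. With B♭ on degree 2, the tonic of the new key is A♭.
Degree 2 carries a minor triad in major keys, so the destination is A♭ major.
Check: the diatonic triads of A♭ major are A♭ (I), B♭m (ii), Cm (iii), D♭ (IV), E♭ (V), Fm (vi), Gdim (vii°) — B♭ minor is indeed ii.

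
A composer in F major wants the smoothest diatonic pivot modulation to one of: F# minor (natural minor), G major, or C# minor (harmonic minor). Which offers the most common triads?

Triads of F major: F major (I), G minor (ii), A minor (iii), Bb major (IV), C major (V), D minor (vi), E diminished (vii°).
F# minor (natural minor) shares 0: none.
G major shares 2: Am, C.
C# minor (harmonic minor) shares 0: none.
The most common triads (2) are shared with G major.

G major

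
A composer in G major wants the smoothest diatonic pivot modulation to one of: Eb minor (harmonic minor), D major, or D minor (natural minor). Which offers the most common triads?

Triads of G major: G major (I), A minor (ii), B minor (iii), C major (IV), D major (V), E minor (vi), F# diminished (vii°).
Eb minor (harmonic minor) shares 0: none.
D major shares 4: G, Bm, D, Em.
D minor (natural minor) shares 2: Am, C.
The most common triads (4) are shared with D major.

D major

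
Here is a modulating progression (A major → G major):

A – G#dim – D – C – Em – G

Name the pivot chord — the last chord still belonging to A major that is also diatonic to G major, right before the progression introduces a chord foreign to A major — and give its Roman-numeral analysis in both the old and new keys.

Chords diatonic to A major: A, Bm, C#m, D, E, F#m, G#dim.
Reading the progression, the first chord not in that set is C, so the modulation leaves A major there.
The chord immediately before C is D, which is diatonic to both keys: IV in A major and V in G major.

D — IV in A major, V in G major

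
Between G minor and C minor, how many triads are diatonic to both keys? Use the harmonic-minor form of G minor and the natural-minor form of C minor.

Diatonic triads of G minor (harmonic minor): Gm (i), Adim (ii°), Bbaug (III+), Cm (iv), D (V), Eb (VI), F#dim (vii°).
Diatonic triads of C minor (natural minor): Cm (i), Ddim (ii°), Eb (III), Fm (iv), Gm (v), Ab (VI), Bb (VII).
Matching root and quality in both lists: Gm, Cm, Eb.
That gives 3 common triads.

3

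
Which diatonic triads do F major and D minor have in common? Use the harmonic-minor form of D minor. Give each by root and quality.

Gm, B♭, Dm, Edim

Triads in F major: F (I), Gm (ii), Am (iii), B♭ (IV), C (V), Dm (vi), Edim (vii°).
Triads in D minor (harmonic minor): Dm (i), Edim (ii°), Faug (III+), Gm (iv), A (V), B♭ (VI), C♯dim (vii°).
Shared triads with their functions: Gm (ii in F major, iv in D minor); B♭ (IV in F major, VI in D minor); Dm (vi in F major, i in D minor); Edim (vii° in F major, ii° in D minor).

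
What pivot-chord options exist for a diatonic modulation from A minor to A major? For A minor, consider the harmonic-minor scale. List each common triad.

E, G♯dim

Triads in A minor (harmonic minor): A minor (i), B diminished (ii°), C augmented (III+), D minor (iv), E major (V), F major (VI), G♯ diminished (vii°).
Triads in A major: A major (I), B minor (ii), C♯ minor (iii), D major (IV), E major (V), F♯ minor (vi), G♯ diminished (vii°).
Shared triads with their functions: E major (V in A minor, V in A major); G♯ diminished (vii° in A minor, vii° in A major).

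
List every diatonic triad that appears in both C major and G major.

Triads in C major: C (I), Dm (ii), Em (iii), F (IV), G (V), Am (vi), Bdim (vii°).
Triads in G major: G (I), Am (ii), Bm (iii), C (IV), D (V), Em (vi), F♯dim (vii°).
Shared triads with their functions: C (I in C major, IV in G major); Em (iii in C major, vi in G major); G (V in C major, I in G major); Am (vi in C major, ii in G major).

C, Em, G, Am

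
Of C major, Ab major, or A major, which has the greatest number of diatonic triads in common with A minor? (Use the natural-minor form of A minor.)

C major

Triads of A minor (natural minor): A minor (i), B diminished (ii°), C major (III), D minor (iv), E minor (v), F major (VI), G major (VII).
C major shares 7: Am, Bdim, C, Dm, Em, F, G.
Ab major shares 0: none.
A major shares 0: none.
The most common triads (7) are shared with C major.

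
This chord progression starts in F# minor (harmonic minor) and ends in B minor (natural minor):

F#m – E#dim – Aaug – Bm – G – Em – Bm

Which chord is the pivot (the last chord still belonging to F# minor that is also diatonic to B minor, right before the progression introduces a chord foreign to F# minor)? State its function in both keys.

Chords diatonic to F# minor: F#m, G#dim, Aaug, Bm, C#, D, E#dim.
Reading the progression, the first chord not in that set is G, so the modulation leaves F# minor there.
The chord immediately before G is Bm, which is diatonic to both keys: iv in F# minor and i in B minor.

Bm — iv in F# minor, i in B minor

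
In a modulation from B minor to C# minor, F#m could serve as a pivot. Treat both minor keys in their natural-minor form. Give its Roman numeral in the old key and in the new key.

v in B minor; iv in C# minor

The scale of B minor (natural minor) is B C# D E F# G A; F# is degree 5, and the triad built there (F#-A-C#) is minor, so it is v.
The scale of C# minor (natural minor) is C# D# E F# G# A B; F# is degree 4, and the triad built there (F#-A-C#) is minor, so it is iv.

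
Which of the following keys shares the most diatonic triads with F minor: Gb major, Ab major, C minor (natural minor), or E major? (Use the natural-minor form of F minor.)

Ab major

Triads of F minor (natural minor): F minor (i), G diminished (ii°), Ab major (III), Bb minor (iv), C minor (v), Db major (VI), Eb major (VII).
Gb major shares 2: Bbm, Db.
Ab major shares 7: Fm, Gdim, Ab, Bbm, Cm, Db, Eb.
C minor (natural minor) shares 4: Fm, Ab, Cm, Eb.
E major shares 0: none.
The most common triads (7) are shared with Ab major.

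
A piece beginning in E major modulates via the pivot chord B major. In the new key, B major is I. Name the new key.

The numeral I denotes a major triad on scale degree 1. With B on degree 1, the tonic of the new key is B.
Degree 1 carries a major triad in major keys, so the destination is B major.
Check: the diatonic triads of B major are B (I), C#m (ii), D#m (iii), E (IV), F# (V), G#m (vi), A#dim (vii°) — B major is indeed I.

B major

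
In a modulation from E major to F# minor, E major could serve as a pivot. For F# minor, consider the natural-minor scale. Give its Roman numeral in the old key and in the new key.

I in E major; VII in F# minor

The scale of E major is E F# G# A B C# D#; E is degree 1, and the triad built there (E-G#-B) is major, so it is I.
The scale of F# minor (natural minor) is F# G# A B C# D E; E is degree 7, and the triad built there (E-G#-B) is major, so it is VII.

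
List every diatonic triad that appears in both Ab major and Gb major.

Triads in Ab major: Ab (I), Bbm (ii), Cm (iii), Db (IV), Eb (V), Fm (vi), Gdim (vii°).
Triads in Gb major: Gb (I), Abm (ii), Bbm (iii), Cb (IV), Db (V), Ebm (vi), Fdim (vii°).
Shared triads with their functions: Bbm (ii in Ab major, iii in Gb major); Db (IV in Ab major, V in Gb major).

Bbm, Db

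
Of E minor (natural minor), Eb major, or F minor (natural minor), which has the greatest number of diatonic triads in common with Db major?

Triads of Db major: Db major (I), Eb minor (ii), F minor (iii), Gb major (IV), Ab major (V), Bb minor (vi), C diminished (vii°).
E minor (natural minor) shares 0: none.
Eb major shares 2: Fm, Ab.
F minor (natural minor) shares 4: Db, Fm, Ab, Bbm.
The most common triads (4) are shared with F minor.

F minor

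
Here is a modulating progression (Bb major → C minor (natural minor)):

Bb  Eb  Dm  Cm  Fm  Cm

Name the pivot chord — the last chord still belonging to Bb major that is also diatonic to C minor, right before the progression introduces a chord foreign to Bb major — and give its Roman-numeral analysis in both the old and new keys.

Chords diatonic to Bb major: Bb, Cm, Dm, Eb, F, Gm, Adim.
Reading the progression, the first chord not in that set is Fm, so the modulation leaves Bb major there.
The chord immediately before Fm is Cm, which is diatonic to both keys: ii in Bb major and i in C minor.

Cm — ii in Bb major, i in C minor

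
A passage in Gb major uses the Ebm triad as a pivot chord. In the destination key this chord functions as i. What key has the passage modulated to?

The numeral i denotes a minor triad on scale degree 1. With Eb on degree 1, the tonic of the new key is Eb.
Degree 1 carries a minor triad in minor keys, so the destination is Eb minor.
Check: the diatonic triads of Eb minor (natural minor) are Ebm (i), Fdim (ii°), Gb (III), Abm (iv), Bbm (v), Cb (VI), Db (VII) — Ebm is indeed i.

Eb minor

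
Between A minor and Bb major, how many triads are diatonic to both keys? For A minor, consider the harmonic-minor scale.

Diatonic triads of A minor (harmonic minor): A minor (i), B diminished (ii°), C augmented (III+), D minor (iv), E major (V), F major (VI), G# diminished (vii°).
Diatonic triads of Bb major: Bb major (I), C minor (ii), D minor (iii), Eb major (IV), F major (V), G minor (vi), A diminished (vii°).
Matching root and quality in both lists: D minor, F major.
That gives 2 common triads.

2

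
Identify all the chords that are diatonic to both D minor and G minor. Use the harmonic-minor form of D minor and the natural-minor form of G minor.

Triads in D minor (harmonic minor): D minor (i), E diminished (ii°), F augmented (III+), G minor (iv), A major (V), B♭ major (VI), C♯ diminished (vii°).
Triads in G minor (natural minor): G minor (i), A diminished (ii°), B♭ major (III), C minor (iv), D minor (v), E♭ major (VI), F major (VII).
Shared triads with their functions: D minor (i in D minor, v in G minor); G minor (iv in D minor, i in G minor); B♭ major (VI in D minor, III in G minor).

Dm, Gm, B♭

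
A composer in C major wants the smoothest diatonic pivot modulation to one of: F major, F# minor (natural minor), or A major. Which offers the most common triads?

Triads of C major: C (I), Dm (ii), Em (iii), F (IV), G (V), Am (vi), Bdim (vii°).
F major shares 4: C, Dm, F, Am.
F# minor (natural minor) shares 0: none.
A major shares 0: none.
The most common triads (4) are shared with F major.

F major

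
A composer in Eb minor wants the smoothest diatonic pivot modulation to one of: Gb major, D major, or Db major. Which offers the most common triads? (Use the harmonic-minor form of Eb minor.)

Gb major

Triads of Eb minor (harmonic minor): Ebm (i), Fdim (ii°), Gbaug (III+), Abm (iv), Bb (V), Cb (VI), Ddim (vii°).
Gb major shares 4: Ebm, Fdim, Abm, Cb.
D major shares 0: none.
Db major shares 1: Ebm.
The most common triads (4) are shared with Gb major.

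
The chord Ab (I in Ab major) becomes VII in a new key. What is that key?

Bb minor

The numeral VII denotes a major triad on scale degree 7. With Ab on degree 7, the tonic of the new key is Bb.
Degree 7 carries a major triad in natural-minor keys, so the destination is Bb minor.
Check: the diatonic triads of Bb minor (natural minor) are Bbm (i), Cdim (ii°), Db (III), Ebm (iv), Fm (v), Gb (VI), Ab (VII) — Ab is indeed VII.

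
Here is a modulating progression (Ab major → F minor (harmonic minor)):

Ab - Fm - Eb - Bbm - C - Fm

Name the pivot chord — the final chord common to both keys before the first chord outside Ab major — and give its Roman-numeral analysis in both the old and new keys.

Chords diatonic to Ab major: Ab, Bbm, Cm, Db, Eb, Fm, Gdim.
Reading the progression, the first chord not in that set is C, so the modulation leaves Ab major there.
The chord immediately before C is Bbm, which is diatonic to both keys: ii in Ab major and iv in F minor.

Bbm — ii in Ab major, iv in F minor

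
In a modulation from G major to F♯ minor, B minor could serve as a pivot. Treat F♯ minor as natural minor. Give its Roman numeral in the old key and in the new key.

The scale of G major is G A B C D E F♯; B is degree 3, and the triad built there (B-D-F♯) is minor, so it is iii.
The scale of F♯ minor (natural minor) is F♯ G♯ A B C♯ D E; B is degree 4, and the triad built there (B-D-F♯) is minor, so it is iv.

iii in G major; iv in F♯ minor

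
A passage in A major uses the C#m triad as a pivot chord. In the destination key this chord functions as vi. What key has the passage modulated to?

E major

The numeral vi denotes a minor triad on scale degree 6. With C# on degree 6, the tonic of the new key is E.
Degree 6 carries a minor triad in major keys, so the destination is E major.
Check: the diatonic triads of E major are E (I), F#m (ii), G#m (iii), A (IV), B (V), C#m (vi), D#dim (vii°) — C#m is indeed vi.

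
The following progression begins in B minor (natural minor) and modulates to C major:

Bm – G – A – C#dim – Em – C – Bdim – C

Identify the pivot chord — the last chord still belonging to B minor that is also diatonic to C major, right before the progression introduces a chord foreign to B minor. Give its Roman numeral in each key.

Chords diatonic to B minor: Bm, C#dim, D, Em, F#m, G, A.
Reading the progression, the first chord not in that set is C, so the modulation leaves B minor there.
The chord immediately before C is Em, which is diatonic to both keys: iv in B minor and iii in C major.

Em — iv in B minor, iii in C major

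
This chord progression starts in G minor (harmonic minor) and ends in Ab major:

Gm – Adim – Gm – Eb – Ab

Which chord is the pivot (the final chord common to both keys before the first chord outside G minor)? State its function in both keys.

Chords diatonic to G minor: Gm, Adim, Bbaug, Cm, D, Eb, F#dim.
Reading the progression, the first chord not in that set is Ab, so the modulation leaves G minor there.
The chord immediately before Ab is Eb, which is diatonic to both keys: VI in G minor and V in Ab major.

Eb — VI in G minor, V in Ab major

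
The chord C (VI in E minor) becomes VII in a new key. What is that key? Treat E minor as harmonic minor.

D minor

The numeral VII denotes a major triad on scale degree 7. With C on degree 7, the tonic of the new key is D.
Degree 7 carries a major triad in natural-minor keys, so the destination is D minor.
Check: the diatonic triads of D minor (natural minor) are Dm (i), Edim (ii°), F (III), Gm (iv), Am (v), Bb (VI), C (VII) — C is indeed VII.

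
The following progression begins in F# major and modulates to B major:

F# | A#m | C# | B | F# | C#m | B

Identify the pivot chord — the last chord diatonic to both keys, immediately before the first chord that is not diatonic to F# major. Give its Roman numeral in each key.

Chords diatonic to F# major: F#, G#m, A#m, B, C#, D#m, E#dim.
Reading the progression, the first chord not in that set is C#m, so the modulation leaves F# major there.
The chord immediately before C#m is F#, which is diatonic to both keys: I in F# major and V in B major.

F# — I in F# major, V in B major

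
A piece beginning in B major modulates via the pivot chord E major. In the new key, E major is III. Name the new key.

C# minor

The numeral III denotes a major triad on scale degree 3. With E on degree 3, the tonic of the new key is C#.
Degree 3 carries a major triad in natural-minor keys, so the destination is C# minor.
Check: the diatonic triads of C# minor (natural minor) are C#m (i), D#dim (ii°), E (III), F#m (iv), G#m (v), A (VI), B (VII) — E major is indeed III.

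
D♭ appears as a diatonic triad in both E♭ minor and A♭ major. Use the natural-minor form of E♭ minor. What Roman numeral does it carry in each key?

The scale of E♭ minor (natural minor) is E♭ F G♭ A♭ B♭ C♭ D♭; D♭ is degree 7, and the triad built there (D♭-F-A♭) is major, so it is VII.
The scale of A♭ major is A♭ B♭ C D♭ E♭ F G; D♭ is degree 4, and the triad built there (D♭-F-A♭) is major, so it is IV.

VII in E♭ minor; IV in A♭ major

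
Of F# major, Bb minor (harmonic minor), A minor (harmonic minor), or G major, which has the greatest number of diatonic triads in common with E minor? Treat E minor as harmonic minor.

Triads of E minor (harmonic minor): E minor (i), F# diminished (ii°), G augmented (III+), A minor (iv), B major (V), C major (VI), D# diminished (vii°).
F# major shares 1: B.
Bb minor (harmonic minor) shares 0: none.
A minor (harmonic minor) shares 1: Am.
G major shares 4: Em, F#dim, Am, C.
The most common triads (4) are shared with G major.

G major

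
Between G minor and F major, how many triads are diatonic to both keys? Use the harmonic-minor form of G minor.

Diatonic triads of G minor (harmonic minor): Gm (i), Adim (ii°), B♭aug (III+), Cm (iv), D (V), E♭ (VI), F♯dim (vii°).
Diatonic triads of F major: F (I), Gm (ii), Am (iii), B♭ (IV), C (V), Dm (vi), Edim (vii°).
Matching root and quality in both lists: Gm.
That gives 1 common triad.

1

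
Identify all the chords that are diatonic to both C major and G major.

Triads in C major: C (I), Dm (ii), Em (iii), F (IV), G (V), Am (vi), Bdim (vii°).
Triads in G major: G (I), Am (ii), Bm (iii), C (IV), D (V), Em (vi), F#dim (vii°).
Shared triads with their functions: C (I in C major, IV in G major); Em (iii in C major, vi in G major); G (V in C major, I in G major); Am (vi in C major, ii in G major).

C, Em, G, Am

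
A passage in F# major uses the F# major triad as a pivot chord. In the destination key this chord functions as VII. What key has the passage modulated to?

The numeral VII denotes a major triad on scale degree 7. With F# on degree 7, the tonic of the new key is G#.
Degree 7 carries a major triad in natural-minor keys, so the destination is G# minor.
Check: the diatonic triads of G# minor (natural minor) are G#m (i), A#dim (ii°), B (III), C#m (iv), D#m (v), E (VI), F# (VII) — F# major is indeed VII.

G# minor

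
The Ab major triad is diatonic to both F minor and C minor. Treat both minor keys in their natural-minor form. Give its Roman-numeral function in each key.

III in F minor; VI in C minor

The scale of F minor (natural minor) is F G Ab Bb C Db Eb; Ab is degree 3, and the triad built there (Ab-C-Eb) is major, so it is III.
The scale of C minor (natural minor) is C D Eb F G Ab Bb; Ab is degree 6, and the triad built there (Ab-C-Eb) is major, so it is VI.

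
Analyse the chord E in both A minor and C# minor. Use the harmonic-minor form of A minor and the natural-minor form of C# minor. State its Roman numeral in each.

V in A minor; III in C# minor

The scale of A minor (harmonic minor) is A B C D E F G#; E is degree 5, and the triad built there (E-G#-B) is major, so it is V.
The scale of C# minor (natural minor) is C# D# E F# G# A B; E is degree 3, and the triad built there (E-G#-B) is major, so it is III.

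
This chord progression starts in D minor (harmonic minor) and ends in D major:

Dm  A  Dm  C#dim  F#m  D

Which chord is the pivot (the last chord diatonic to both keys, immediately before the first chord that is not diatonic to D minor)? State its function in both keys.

C#dim — vii° in D minor, vii° in D major

Chords diatonic to D minor: Dm, Edim, Faug, Gm, A, Bb, C#dim.
Reading the progression, the first chord not in that set is F#m, so the modulation leaves D minor there.
The chord immediately before F#m is C#dim, which is diatonic to both keys: vii° in D minor and vii° in D major.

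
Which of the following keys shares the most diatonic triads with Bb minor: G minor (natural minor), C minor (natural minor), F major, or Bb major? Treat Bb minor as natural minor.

Triads of Bb minor (natural minor): Bbm (i), Cdim (ii°), Db (III), Ebm (iv), Fm (v), Gb (VI), Ab (VII).
G minor (natural minor) shares 0: none.
C minor (natural minor) shares 2: Fm, Ab.
F major shares 0: none.
Bb major shares 0: none.
The most common triads (2) are shared with C minor.

C minor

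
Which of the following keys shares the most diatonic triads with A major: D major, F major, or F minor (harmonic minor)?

D major

Triads of A major: A (I), Bm (ii), C♯m (iii), D (IV), E (V), F♯m (vi), G♯dim (vii°).
D major shares 4: A, Bm, D, F♯m.
F major shares 0: none.
F minor (harmonic minor) shares 0: none.
The most common triads (4) are shared with D major.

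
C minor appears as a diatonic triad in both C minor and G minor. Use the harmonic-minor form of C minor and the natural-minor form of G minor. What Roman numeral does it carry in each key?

i in C minor; iv in G minor

The scale of C minor (harmonic minor) is C D Eb F G Ab B; C is degree 1, and the triad built there (C-Eb-G) is minor, so it is i.
The scale of G minor (natural minor) is G A Bb C D Eb F; C is degree 4, and the triad built there (C-Eb-G) is minor, so it is iv.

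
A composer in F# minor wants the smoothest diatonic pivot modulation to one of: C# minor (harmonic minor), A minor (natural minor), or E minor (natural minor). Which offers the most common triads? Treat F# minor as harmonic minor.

E minor

Triads of F# minor (harmonic minor): F# minor (i), G# diminished (ii°), A augmented (III+), B minor (iv), C# major (V), D major (VI), E# diminished (vii°).
C# minor (harmonic minor) shares 1: F#m.
A minor (natural minor) shares 0: none.
E minor (natural minor) shares 2: Bm, D.
The most common triads (2) are shared with E minor.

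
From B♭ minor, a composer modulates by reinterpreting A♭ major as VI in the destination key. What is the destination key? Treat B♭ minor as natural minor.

C minor

The numeral VI denotes a major triad on scale degree 6. With A♭ on degree 6, the tonic of the new key is C.
Degree 6 carries a major triad in minor keys, so the destination is C minor.
Check: the diatonic triads of C minor (natural minor) are Cm (i), Ddim (ii°), E♭ (III), Fm (iv), Gm (v), A♭ (VI), B♭ (VII) — A♭ major is indeed VI.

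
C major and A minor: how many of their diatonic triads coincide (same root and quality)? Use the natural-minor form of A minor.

Diatonic triads of C major: C (I), Dm (ii), Em (iii), F (IV), G (V), Am (vi), Bdim (vii°).
Diatonic triads of A minor (natural minor): Am (i), Bdim (ii°), C (III), Dm (iv), Em (v), F (VI), G (VII).
Matching root and quality in both lists: C, Dm, Em, F, G, Am, Bdim.
That gives 7 common triads.

7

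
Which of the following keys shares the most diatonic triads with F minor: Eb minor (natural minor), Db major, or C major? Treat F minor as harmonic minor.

Db major

Triads of F minor (harmonic minor): Fm (i), Gdim (ii°), Abaug (III+), Bbm (iv), C (V), Db (VI), Edim (vii°).
Eb minor (natural minor) shares 2: Bbm, Db.
Db major shares 3: Fm, Bbm, Db.
C major shares 1: C.
The most common triads (3) are shared with Db major.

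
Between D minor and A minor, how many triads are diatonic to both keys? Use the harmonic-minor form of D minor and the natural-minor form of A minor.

1

Diatonic triads of D minor (harmonic minor): D minor (i), E diminished (ii°), F augmented (III+), G minor (iv), A major (V), B♭ major (VI), C♯ diminished (vii°).
Diatonic triads of A minor (natural minor): A minor (i), B diminished (ii°), C major (III), D minor (iv), E minor (v), F major (VI), G major (VII).
Matching root and quality in both lists: D minor.
That gives 1 common triad.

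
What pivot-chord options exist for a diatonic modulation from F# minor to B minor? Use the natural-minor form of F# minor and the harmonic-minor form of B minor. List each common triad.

Bm

Triads in F# minor (natural minor): F#m (i), G#dim (ii°), A (III), Bm (iv), C#m (v), D (VI), E (VII).
Triads in B minor (harmonic minor): Bm (i), C#dim (ii°), Daug (III+), Em (iv), F# (V), G (VI), A#dim (vii°).
Shared triads with their functions: Bm (iv in F# minor, i in B minor).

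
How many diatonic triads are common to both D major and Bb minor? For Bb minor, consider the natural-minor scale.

0

Diatonic triads of D major: D (I), Em (ii), F#m (iii), G (IV), A (V), Bm (vi), C#dim (vii°).
Diatonic triads of Bb minor (natural minor): Bbm (i), Cdim (ii°), Db (III), Ebm (iv), Fm (v), Gb (VI), Ab (VII).
No triad has the same root and quality in both keys.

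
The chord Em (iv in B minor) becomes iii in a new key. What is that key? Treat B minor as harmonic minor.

The numeral iii denotes a minor triad on scale degree 3. With E on degree 3, the tonic of the new key is C.
Degree 3 carries a minor triad in major keys, so the destination is C major.
Check: the diatonic triads of C major are C (I), Dm (ii), Em (iii), F (IV), G (V), Am (vi), Bdim (vii°) — Em is indeed iii.

C major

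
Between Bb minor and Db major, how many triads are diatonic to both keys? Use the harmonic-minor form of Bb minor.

4

Diatonic triads of Bb minor (harmonic minor): Bbm (i), Cdim (ii°), Dbaug (III+), Ebm (iv), F (V), Gb (VI), Adim (vii°).
Diatonic triads of Db major: Db (I), Ebm (ii), Fm (iii), Gb (IV), Ab (V), Bbm (vi), Cdim (vii°).
Matching root and quality in both lists: Bbm, Cdim, Ebm, Gb.
That gives 4 common triads.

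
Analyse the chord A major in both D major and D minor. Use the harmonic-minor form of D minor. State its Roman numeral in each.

The scale of D major is D E F♯ G A B C♯; A is degree 5, and the triad built there (A-C♯-E) is major, so it is V.
The scale of D minor (harmonic minor) is D E F G A B♭ C♯; A is degree 5, and the triad built there (A-C♯-E) is major, so it is V.

V in D major; V in D minor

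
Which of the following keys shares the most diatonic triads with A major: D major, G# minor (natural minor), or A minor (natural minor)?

Triads of A major: A (I), Bm (ii), C#m (iii), D (IV), E (V), F#m (vi), G#dim (vii°).
D major shares 4: A, Bm, D, F#m.
G# minor (natural minor) shares 2: C#m, E.
A minor (natural minor) shares 0: none.
The most common triads (4) are shared with D major.

D major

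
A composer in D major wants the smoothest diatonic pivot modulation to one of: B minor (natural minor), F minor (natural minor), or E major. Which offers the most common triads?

Triads of D major: D (I), Em (ii), F#m (iii), G (IV), A (V), Bm (vi), C#dim (vii°).
B minor (natural minor) shares 7: D, Em, F#m, G, A, Bm, C#dim.
F minor (natural minor) shares 0: none.
E major shares 2: F#m, A.
The most common triads (7) are shared with B minor.

B minor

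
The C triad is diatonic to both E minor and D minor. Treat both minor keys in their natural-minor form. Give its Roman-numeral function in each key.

The scale of E minor (natural minor) is E F# G A B C D; C is degree 6, and the triad built there (C-E-G) is major, so it is VI.
The scale of D minor (natural minor) is D E F G A Bb C; C is degree 7, and the triad built there (C-E-G) is major, so it is VII.

VI in E minor; VII in D minor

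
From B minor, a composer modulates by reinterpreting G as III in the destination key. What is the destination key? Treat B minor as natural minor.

E minor

The numeral III denotes a major triad on scale degree 3. With G on degree 3, the tonic of the new key is E.
Degree 3 carries a major triad in natural-minor keys, so the destination is E minor.
Check: the diatonic triads of E minor (natural minor) are Em (i), F#dim (ii°), G (III), Am (iv), Bm (v), C (VI), D (VII) — G is indeed III.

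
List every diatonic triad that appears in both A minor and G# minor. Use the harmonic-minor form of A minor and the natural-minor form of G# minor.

E

Triads in A minor (harmonic minor): Am (i), Bdim (ii°), Caug (III+), Dm (iv), E (V), F (VI), G#dim (vii°).
Triads in G# minor (natural minor): G#m (i), A#dim (ii°), B (III), C#m (iv), D#m (v), E (VI), F# (VII).
Shared triads with their functions: E (V in A minor, VI in G# minor).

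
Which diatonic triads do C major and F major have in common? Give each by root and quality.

Triads in C major: C (I), Dm (ii), Em (iii), F (IV), G (V), Am (vi), Bdim (vii°).
Triads in F major: F (I), Gm (ii), Am (iii), Bb (IV), C (V), Dm (vi), Edim (vii°).
Shared triads with their functions: C (I in C major, V in F major); Dm (ii in C major, vi in F major); F (IV in C major, I in F major); Am (vi in C major, iii in F major).

C, Dm, F, Am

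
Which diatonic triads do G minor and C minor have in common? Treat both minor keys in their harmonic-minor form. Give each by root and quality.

Cm

Triads in G minor (harmonic minor): G minor (i), A diminished (ii°), Bb augmented (III+), C minor (iv), D major (V), Eb major (VI), F# diminished (vii°).
Triads in C minor (harmonic minor): C minor (i), D diminished (ii°), Eb augmented (III+), F minor (iv), G major (V), Ab major (VI), B diminished (vii°).
Shared triads with their functions: C minor (iv in G minor, i in C minor).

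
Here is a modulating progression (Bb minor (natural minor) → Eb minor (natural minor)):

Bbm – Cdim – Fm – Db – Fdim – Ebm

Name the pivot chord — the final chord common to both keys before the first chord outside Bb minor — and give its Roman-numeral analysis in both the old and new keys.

Chords diatonic to Bb minor: Bbm, Cdim, Db, Ebm, Fm, Gb, Ab.
Reading the progression, the first chord not in that set is Fdim, so the modulation leaves Bb minor there.
The chord immediately before Fdim is Db, which is diatonic to both keys: III in Bb minor and VII in Eb minor.

Db — III in Bb minor, VII in Eb minor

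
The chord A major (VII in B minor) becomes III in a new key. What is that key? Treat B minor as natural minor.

The numeral III denotes a major triad on scale degree 3. With A on degree 3, the tonic of the new key is F#.
Degree 3 carries a major triad in natural-minor keys, so the destination is F# minor.
Check: the diatonic triads of F# minor (natural minor) are F#m (i), G#dim (ii°), A (III), Bm (iv), C#m (v), D (VI), E (VII) — A major is indeed III.

F# minor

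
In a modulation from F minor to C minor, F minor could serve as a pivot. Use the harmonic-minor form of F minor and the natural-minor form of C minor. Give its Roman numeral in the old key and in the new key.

i in F minor; iv in C minor

The scale of F minor (harmonic minor) is F G Ab Bb C Db E; F is degree 1, and the triad built there (F-Ab-C) is minor, so it is i.
The scale of C minor (natural minor) is C D Eb F G Ab Bb; F is degree 4, and the triad built there (F-Ab-C) is minor, so it is iv.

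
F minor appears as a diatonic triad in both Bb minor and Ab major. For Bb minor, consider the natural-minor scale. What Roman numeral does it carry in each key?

v in Bb minor; vi in Ab major

The scale of Bb minor (natural minor) is Bb C Db Eb F Gb Ab; F is degree 5, and the triad built there (F-Ab-C) is minor, so it is v.
The scale of Ab major is Ab Bb C Db Eb F G; F is degree 6, and the triad built there (F-Ab-C) is minor, so it is vi.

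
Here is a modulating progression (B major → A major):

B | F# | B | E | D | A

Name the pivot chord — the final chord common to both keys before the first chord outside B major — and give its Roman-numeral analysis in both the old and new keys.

E — IV in B major, V in A major

Chords diatonic to B major: B, C#m, D#m, E, F#, G#m, A#dim.
Reading the progression, the first chord not in that set is D, so the modulation leaves B major there.
The chord immediately before D is E, which is diatonic to both keys: IV in B major and V in A major.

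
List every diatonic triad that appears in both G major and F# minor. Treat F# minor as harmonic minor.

Bm, D

Triads in G major: G (I), Am (ii), Bm (iii), C (IV), D (V), Em (vi), F#dim (vii°).
Triads in F# minor (harmonic minor): F#m (i), G#dim (ii°), Aaug (III+), Bm (iv), C# (V), D (VI), E#dim (vii°).
Shared triads with their functions: Bm (iii in G major, iv in F# minor); D (V in G major, VI in F# minor).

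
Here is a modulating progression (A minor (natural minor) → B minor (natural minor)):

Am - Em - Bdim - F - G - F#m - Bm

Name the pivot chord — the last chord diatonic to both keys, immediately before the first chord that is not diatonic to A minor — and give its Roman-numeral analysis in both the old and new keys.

G — VII in A minor, VI in B minor

Chords diatonic to A minor: Am, Bdim, C, Dm, Em, F, G.
Reading the progression, the first chord not in that set is F#m, so the modulation leaves A minor there.
The chord immediately before F#m is G, which is diatonic to both keys: VII in A minor and VI in B minor.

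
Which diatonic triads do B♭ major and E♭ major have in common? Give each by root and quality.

B♭, Cm, E♭, Gm

Triads in B♭ major: B♭ (I), Cm (ii), Dm (iii), E♭ (IV), F (V), Gm (vi), Adim (vii°).
Triads in E♭ major: E♭ (I), Fm (ii), Gm (iii), A♭ (IV), B♭ (V), Cm (vi), Ddim (vii°).
Shared triads with their functions: B♭ (I in B♭ major, V in E♭ major); Cm (ii in B♭ major, vi in E♭ major); E♭ (IV in B♭ major, I in E♭ major); Gm (vi in B♭ major, iii in E♭ major).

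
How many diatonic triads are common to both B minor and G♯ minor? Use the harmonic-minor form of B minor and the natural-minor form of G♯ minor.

2

Diatonic triads of B minor (harmonic minor): Bm (i), C♯dim (ii°), Daug (III+), Em (iv), F♯ (V), G (VI), A♯dim (vii°).
Diatonic triads of G♯ minor (natural minor): G♯m (i), A♯dim (ii°), B (III), C♯m (iv), D♯m (v), E (VI), F♯ (VII).
Matching root and quality in both lists: F♯, A♯dim.
That gives 2 common triads.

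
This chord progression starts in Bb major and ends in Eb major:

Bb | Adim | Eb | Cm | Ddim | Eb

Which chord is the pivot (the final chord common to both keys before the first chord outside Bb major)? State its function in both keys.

Chords diatonic to Bb major: Bb, Cm, Dm, Eb, F, Gm, Adim.
Reading the progression, the first chord not in that set is Ddim, so the modulation leaves Bb major there.
The chord immediately before Ddim is Cm, which is diatonic to both keys: ii in Bb major and vi in Eb major.

Cm — ii in Bb major, vi in Eb major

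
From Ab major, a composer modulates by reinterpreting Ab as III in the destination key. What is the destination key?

F minor

The numeral III denotes a major triad on scale degree 3. With Ab on degree 3, the tonic of the new key is F.
Degree 3 carries a major triad in natural-minor keys, so the destination is F minor.
Check: the diatonic triads of F minor (natural minor) are Fm (i), Gdim (ii°), Ab (III), Bbm (iv), Cm (v), Db (VI), Eb (VII) — Ab is indeed III.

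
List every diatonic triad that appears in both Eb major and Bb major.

Eb, Gm, Bb, Cm

Triads in Eb major: Eb major (I), F minor (ii), G minor (iii), Ab major (IV), Bb major (V), C minor (vi), D diminished (vii°).
Triads in Bb major: Bb major (I), C minor (ii), D minor (iii), Eb major (IV), F major (V), G minor (vi), A diminished (vii°).
Shared triads with their functions: Eb major (I in Eb major, IV in Bb major); G minor (iii in Eb major, vi in Bb major); Bb major (V in Eb major, I in Bb major); C minor (vi in Eb major, ii in Bb major).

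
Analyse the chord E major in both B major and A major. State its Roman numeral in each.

The scale of B major is B C# D# E F# G# A#; E is degree 4, and the triad built there (E-G#-B) is major, so it is IV.
The scale of A major is A B C# D E F# G#; E is degree 5, and the triad built there (E-G#-B) is major, so it is V.

IV in B major; V in A major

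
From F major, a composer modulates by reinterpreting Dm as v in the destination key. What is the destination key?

The numeral v denotes a minor triad on scale degree 5. With D on degree 5, the tonic of the new key is G.
Degree 5 carries a minor triad in natural-minor keys, so the destination is G minor.
Check: the diatonic triads of G minor (natural minor) are Gm (i), Adim (ii°), B♭ (III), Cm (iv), Dm (v), E♭ (VI), F (VII) — Dm is indeed v.

G minor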